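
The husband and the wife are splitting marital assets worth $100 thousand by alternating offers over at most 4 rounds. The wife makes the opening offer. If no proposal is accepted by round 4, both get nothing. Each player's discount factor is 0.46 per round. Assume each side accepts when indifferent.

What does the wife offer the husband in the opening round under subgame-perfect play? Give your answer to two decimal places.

Round 4 (the husband proposes): rejection yields 0 for the wife; the husband offers 0 and keeps 100.
Round 3 (the wife proposes): the husband can get 100 next round, worth 0.46 × 100 = 46 now. The wife offers 46 and keeps 100 − 46 = 54.
Round 2 (the husband proposes): the wife can get 54 next round, worth 0.46 × 54 = 24.84 now; the husband offers that and keeps 75.16.
Round 1 (the wife proposes): the husband can get 75.16 next round, worth 0.46 × 75.16 = 34.5736 now, so the wife offers 34.5736, keeping 65.4264.

34.57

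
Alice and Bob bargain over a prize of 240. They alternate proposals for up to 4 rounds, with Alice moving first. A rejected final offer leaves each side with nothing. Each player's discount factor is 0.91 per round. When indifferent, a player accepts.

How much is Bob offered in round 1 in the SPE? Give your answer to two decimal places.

Solve by backward induction from round 4.
Round 4 (Bob proposes): rejection yields 0 for Alice; Bob offers 0 and keeps 240.
Round 3 (Alice proposes): Bob can get 240 next round, worth 0.91 × 240 = 218.4 now, so Alice offers 218.4, keeping 21.6.
Round 2 (Bob proposes): Alice can get 21.6 next round, worth 0.91 × 21.6 = 19.656 now; Bob offers that and keeps 220.344.
Round 1 (Alice proposes): Bob can get 220.344 next round, worth 0.91 × 220.344 = 200.51304 now. Alice offers 200.51304 and keeps 240 − 200.51304 = 39.48696.

200.51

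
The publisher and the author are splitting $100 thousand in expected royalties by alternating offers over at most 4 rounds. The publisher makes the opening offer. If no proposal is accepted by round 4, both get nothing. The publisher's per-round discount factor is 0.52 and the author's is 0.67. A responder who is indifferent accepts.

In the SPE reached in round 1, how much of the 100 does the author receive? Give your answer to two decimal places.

55.50

Work backward from the last round.
Round 4 (the author proposes): the publisher will accept anything ≥ 0, so the author offers 0 and keeps 100.
Round 3 (the publisher proposes): the author can get 100 next round, worth 0.67 × 100 = 67 now. The publisher offers 67 and keeps 100 − 67 = 33.
Round 2 (the author proposes): the publisher can get 33 next round, worth 0.52 × 33 = 17.16 now; the author offers that and keeps 82.84.
Round 1 (the publisher proposes): the author can get 82.84 next round, worth 0.67 × 82.84 = 55.5028 now; the publisher offers that and keeps 44.4972.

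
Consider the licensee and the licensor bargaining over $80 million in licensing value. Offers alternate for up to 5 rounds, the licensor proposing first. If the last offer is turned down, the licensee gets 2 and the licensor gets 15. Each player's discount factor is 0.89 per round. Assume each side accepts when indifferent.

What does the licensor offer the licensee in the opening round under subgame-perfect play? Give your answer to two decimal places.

15.29

Round 5 (the licensor proposes): the licensee gets 2 if talks fail, so the licensor offers 2 and keeps 78.
Round 4 (the licensee proposes): the licensor can get 78 next round, worth 0.89 × 78 = 69.42 now. The licensee offers 69.42 and keeps 80 − 69.42 = 10.58.
Round 3 (the licensor proposes): the licensee can get 10.58 next round, worth 0.89 × 10.58 = 9.4162 now; the licensor offers that and keeps 70.5838.
Round 2 (the licensee proposes): the licensor can get 70.5838 next round, worth 0.89 × 70.5838 = 62.819582 now. The licensee offers 62.819582 and keeps 80 − 62.819582 = 17.180418.
Round 1 (the licensor proposes): the licensee can get 17.180418 next round, worth 0.89 × 17.180418 = 15.29057202 now, so the licensor offers 15.29057202, keeping 64.70942798.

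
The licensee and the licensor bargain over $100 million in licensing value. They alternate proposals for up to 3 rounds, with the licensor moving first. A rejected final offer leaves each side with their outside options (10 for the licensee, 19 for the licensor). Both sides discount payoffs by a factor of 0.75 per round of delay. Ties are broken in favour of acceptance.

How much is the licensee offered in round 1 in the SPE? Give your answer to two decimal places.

24.38

Round 3 (the licensor proposes): the licensee gets 10 if talks fail, so the licensor offers 10 and keeps 90.
Round 2 (the licensee proposes): the licensor can get 90 next round, worth 0.75 × 90 = 67.5 now, so the licensee offers 67.5, keeping 32.5.
Round 1 (the licensor proposes): the licensee can get 32.5 next round, worth 0.75 × 32.5 = 24.375 now, so the licensor offers 24.375, keeping 75.625.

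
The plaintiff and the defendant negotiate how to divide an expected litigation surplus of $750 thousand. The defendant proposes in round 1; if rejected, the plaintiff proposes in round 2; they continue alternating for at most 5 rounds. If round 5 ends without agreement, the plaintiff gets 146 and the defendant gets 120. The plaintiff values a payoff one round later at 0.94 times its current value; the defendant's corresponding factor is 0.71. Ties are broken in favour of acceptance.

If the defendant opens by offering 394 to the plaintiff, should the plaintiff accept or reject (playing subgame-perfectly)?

Round 5 (the defendant proposes): the plaintiff gets 146 if talks fail, so the defendant offers 146 and keeps 604.
Round 4 (the plaintiff proposes): the defendant can get 604 next round, worth 0.71 × 604 = 428.84 now. The plaintiff offers 428.84 and keeps 750 − 428.84 = 321.16.
Round 3 (the defendant proposes): the plaintiff can get 321.16 next round, worth 0.94 × 321.16 = 301.8904 now; the defendant offers that and keeps 448.1096.
Round 2 (the plaintiff proposes): the defendant can get 448.1096 next round, worth 0.71 × 448.1096 = 318.157816 now. The plaintiff offers 318.157816 and keeps 750 − 318.157816 = 431.842184.
So by rejecting in round 1, the plaintiff gets 431.842184 next round, worth 0.94 × 431.842184 = 405.93165296 now.
Offer 394 < 405.93165296, so the plaintiff rejects.

Reject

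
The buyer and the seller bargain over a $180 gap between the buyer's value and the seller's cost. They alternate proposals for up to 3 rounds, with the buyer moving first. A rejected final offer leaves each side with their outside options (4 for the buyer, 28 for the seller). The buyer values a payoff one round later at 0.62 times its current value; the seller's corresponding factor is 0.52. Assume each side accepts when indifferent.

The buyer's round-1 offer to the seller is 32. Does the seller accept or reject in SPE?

Reject

Work out the seller's continuation value if the offer is rejected.
Round 3 (the buyer proposes): the seller gets 28 if talks fail, so the buyer offers 28 and keeps 152.
Round 2 (the seller proposes): the buyer can get 152 next round, worth 0.62 × 152 = 94.24 now. The seller offers 94.24 and keeps 180 − 94.24 = 85.76.
So by rejecting in round 1, the seller gets 85.76 next round, worth 0.52 × 85.76 = 44.5952 now.
Offer 32 < 44.5952, so the seller rejects.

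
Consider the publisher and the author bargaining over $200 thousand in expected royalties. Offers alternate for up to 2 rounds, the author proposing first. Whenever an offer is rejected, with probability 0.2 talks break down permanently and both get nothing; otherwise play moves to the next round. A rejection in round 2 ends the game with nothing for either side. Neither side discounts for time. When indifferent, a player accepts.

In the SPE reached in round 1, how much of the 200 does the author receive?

Round 2 (the publisher proposes): the author will accept anything ≥ 0, so the publisher offers 0 and keeps 200.
Round 1 (the author proposes): rejecting gives the publisher an expected 0.8 × 200 = 160. The author offers 160 and keeps 200 − 160 = 40.

40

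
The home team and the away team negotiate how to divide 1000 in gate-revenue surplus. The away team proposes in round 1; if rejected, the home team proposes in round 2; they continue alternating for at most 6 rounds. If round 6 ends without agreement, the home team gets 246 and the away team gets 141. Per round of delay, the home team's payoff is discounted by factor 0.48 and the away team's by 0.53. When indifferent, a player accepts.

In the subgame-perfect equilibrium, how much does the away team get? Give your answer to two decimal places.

Round 6 (the home team proposes): the away team gets 141 if talks fail, so the home team offers 141 and keeps 859.
Round 5 (the away team proposes): the home team can get 859 next round, worth 0.48 × 859 = 412.32 now, so the away team offers 412.32, keeping 587.68.
Round 4 (the home team proposes): the away team can get 587.68 next round, worth 0.53 × 587.68 = 311.4704 now. The home team offers 311.4704 and keeps 1000 − 311.4704 = 688.5296.
Round 3 (the away team proposes): the home team can get 688.5296 next round, worth 0.48 × 688.5296 = 330.494208 now; the away team offers that and keeps 669.505792.
Round 2 (the home team proposes): the away team can get 669.505792 next round, worth 0.53 × 669.505792 = 354.83806976 now. The home team offers 354.83806976 and keeps 1000 − 354.83806976 = 645.16193024.
Round 1 (the away team proposes): the home team can get 645.16193024 next round, worth 0.48 × 645.16193024 = 309.6777265152 now, so the away team offers 309.6777265152, keeping 690.3222734848.

690.32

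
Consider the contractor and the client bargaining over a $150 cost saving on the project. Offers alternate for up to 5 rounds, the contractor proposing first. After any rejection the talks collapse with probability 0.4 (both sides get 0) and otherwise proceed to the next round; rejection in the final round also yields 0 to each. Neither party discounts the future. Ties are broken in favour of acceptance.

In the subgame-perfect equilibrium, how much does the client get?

48.96

Round 5 (the contractor proposes): the client will accept anything ≥ 0, so the contractor offers 0 and keeps 150.
Round 4 (the client proposes): rejecting gives the contractor an expected 0.6 × 150 = 90; the client offers that and keeps 60.
Round 3 (the contractor proposes): rejecting gives the client an expected 0.6 × 60 = 36. The contractor offers 36 and keeps 150 − 36 = 114.
Round 2 (the client proposes): rejecting gives the contractor an expected 0.6 × 114 = 68.4. The client offers 68.4 and keeps 150 − 68.4 = 81.6.
Round 1 (the contractor proposes): rejecting gives the client an expected 0.6 × 81.6 = 48.96. The contractor offers 48.96 and keeps 150 − 48.96 = 101.04.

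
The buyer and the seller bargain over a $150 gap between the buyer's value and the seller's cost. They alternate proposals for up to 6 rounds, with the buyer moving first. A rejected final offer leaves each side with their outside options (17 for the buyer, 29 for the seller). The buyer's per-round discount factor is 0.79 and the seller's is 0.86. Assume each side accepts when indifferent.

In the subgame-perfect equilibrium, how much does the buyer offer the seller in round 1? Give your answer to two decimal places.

Solve by backward induction from round 6.
Round 6 (the seller proposes): the buyer gets 17 if talks fail, so the seller offers 17 and keeps 133.
Round 5 (the buyer proposes): the seller can get 133 next round, worth 0.86 × 133 = 114.38 now, so the buyer offers 114.38, keeping 35.62.
Round 4 (the seller proposes): the buyer can get 35.62 next round, worth 0.79 × 35.62 = 28.1398 now; the seller offers that and keeps 121.8602.
Round 3 (the buyer proposes): the seller can get 121.8602 next round, worth 0.86 × 121.8602 = 104.799772 now; the buyer offers that and keeps 45.200228.
Round 2 (the seller proposes): the buyer can get 45.200228 next round, worth 0.79 × 45.200228 = 35.70818012 now, so the seller offers 35.70818012, keeping 114.29181988.
Round 1 (the buyer proposes): the seller can get 114.29181988 next round, worth 0.86 × 114.29181988 = 98.2909650968 now, so the buyer offers 98.2909650968, keeping 51.7090349032.

98.29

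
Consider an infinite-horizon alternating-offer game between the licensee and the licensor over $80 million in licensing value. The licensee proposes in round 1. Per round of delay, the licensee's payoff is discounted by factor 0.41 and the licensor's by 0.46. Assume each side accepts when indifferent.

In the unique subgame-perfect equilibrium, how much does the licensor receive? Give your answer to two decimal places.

Let x be the licensee's share when the licensee proposes and y be the licensor's share when the licensor proposes.
The licensor accepts iff offered ≥ 0.46·y, so x = 80 − 0.46y. Symmetrically y = 80 − 0.41x.
Substituting: x = 80 − 0.46(80 − 0.41x), giving x(1 − 0.41·0.46) = 80(1 − 0.46).
So x = 80 × 0.54 / 0.8114 ≈ 53.2413, and the licensor receives 80 − x ≈ 26.7587.

26.76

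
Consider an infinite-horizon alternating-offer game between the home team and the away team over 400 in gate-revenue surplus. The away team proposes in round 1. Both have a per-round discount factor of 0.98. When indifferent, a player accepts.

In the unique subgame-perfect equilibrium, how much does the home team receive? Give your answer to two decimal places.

When the away team proposes, the home team accepts any offer worth at least 0.98 times what the home team would get by proposing next round; and vice versa.
This gives x = 400 − 0.98y and y = 400 − 0.98x, where x and y are each side's share when it proposes.
Hence (1 − 0.98·0.98)x = 400(1 − 0.98), i.e. 0.0396·x = 8.
x ≈ 202.0202; the home team's share is 400 − x ≈ 197.9798.

197.98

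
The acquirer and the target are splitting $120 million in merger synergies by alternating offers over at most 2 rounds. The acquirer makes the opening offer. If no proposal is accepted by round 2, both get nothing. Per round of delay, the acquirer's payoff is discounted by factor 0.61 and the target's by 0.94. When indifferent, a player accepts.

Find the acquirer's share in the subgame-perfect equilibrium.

Round 2 (the target proposes): rejection yields 0 for the acquirer; the target offers 0 and keeps 120.
Round 1 (the acquirer proposes): the target can get 120 next round, worth 0.94 × 120 = 112.8 now. The acquirer offers 112.8 and keeps 120 − 112.8 = 7.2.

7.2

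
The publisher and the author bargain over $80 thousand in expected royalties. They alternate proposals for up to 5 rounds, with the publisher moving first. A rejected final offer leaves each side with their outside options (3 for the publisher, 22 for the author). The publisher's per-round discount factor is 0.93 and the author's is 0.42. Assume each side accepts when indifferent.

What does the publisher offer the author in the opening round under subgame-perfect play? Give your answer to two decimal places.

6.63

Round 5 (the publisher proposes): the author gets 22 if talks fail, so the publisher offers 22 and keeps 58.
Round 4 (the author proposes): the publisher can get 58 next round, worth 0.93 × 58 = 53.94 now. The author offers 53.94 and keeps 80 − 53.94 = 26.06.
Round 3 (the publisher proposes): the author can get 26.06 next round, worth 0.42 × 26.06 = 10.9452 now. The publisher offers 10.9452 and keeps 80 − 10.9452 = 69.0548.
Round 2 (the author proposes): the publisher can get 69.0548 next round, worth 0.93 × 69.0548 = 64.220964 now, so the author offers 64.220964, keeping 15.779036.
Round 1 (the publisher proposes): the author can get 15.779036 next round, worth 0.42 × 15.779036 = 6.62719512 now, so the publisher offers 6.62719512, keeping 73.37280488.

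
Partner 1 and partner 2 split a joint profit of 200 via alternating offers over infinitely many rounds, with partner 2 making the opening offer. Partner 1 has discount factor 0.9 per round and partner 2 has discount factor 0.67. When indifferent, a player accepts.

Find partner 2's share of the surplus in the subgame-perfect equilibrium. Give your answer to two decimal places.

When partner 2 proposes, partner 1 accepts any offer worth at least 0.9 times what partner 1 would get by proposing next round; and vice versa.
This gives x = 200 − 0.9y and y = 200 − 0.67x, where x and y are each side's share when it proposes.
Hence (1 − 0.9·0.67)x = 200(1 − 0.9), i.e. 0.397·x = 20.
x ≈ 50.3778; partner 1's share is 200 − x ≈ 149.6222.

50.38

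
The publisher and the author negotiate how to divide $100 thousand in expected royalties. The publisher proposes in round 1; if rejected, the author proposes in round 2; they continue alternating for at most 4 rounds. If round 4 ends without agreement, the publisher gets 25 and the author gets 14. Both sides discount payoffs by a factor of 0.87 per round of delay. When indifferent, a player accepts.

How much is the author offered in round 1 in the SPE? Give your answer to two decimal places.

60.70

Round 4 (the author proposes): the publisher gets 25 if talks fail, so the author offers 25 and keeps 75.
Round 3 (the publisher proposes): the author can get 75 next round, worth 0.87 × 75 = 65.25 now; the publisher offers that and keeps 34.75.
Round 2 (the author proposes): the publisher can get 34.75 next round, worth 0.87 × 34.75 = 30.2325 now; the author offers that and keeps 69.7675.
Round 1 (the publisher proposes): the author can get 69.7675 next round, worth 0.87 × 69.7675 = 60.697725 now, so the publisher offers 60.697725, keeping 39.302275.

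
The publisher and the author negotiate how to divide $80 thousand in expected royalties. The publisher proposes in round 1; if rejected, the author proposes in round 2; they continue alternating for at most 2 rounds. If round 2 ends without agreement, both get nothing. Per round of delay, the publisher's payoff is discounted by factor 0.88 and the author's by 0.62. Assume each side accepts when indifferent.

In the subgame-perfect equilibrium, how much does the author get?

49.6

Round 2 (the author proposes): rejection yields 0 for the publisher; the author offers 0 and keeps 80.
Round 1 (the publisher proposes): the author can get 80 next round, worth 0.62 × 80 = 49.6 now, so the publisher offers 49.6, keeping 30.4.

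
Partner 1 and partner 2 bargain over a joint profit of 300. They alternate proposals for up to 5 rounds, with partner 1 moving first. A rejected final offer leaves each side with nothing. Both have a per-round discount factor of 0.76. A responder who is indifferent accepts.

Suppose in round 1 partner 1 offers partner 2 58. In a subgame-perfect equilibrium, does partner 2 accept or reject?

Reject

Round 5 (partner 1 proposes): partner 2 will accept anything ≥ 0, so partner 1 offers 0 and keeps 300.
Round 4 (partner 2 proposes): partner 1 can get 300 next round, worth 0.76 × 300 = 228 now; partner 2 offers that and keeps 72.
Round 3 (partner 1 proposes): partner 2 can get 72 next round, worth 0.76 × 72 = 54.72 now; partner 1 offers that and keeps 245.28.
Round 2 (partner 2 proposes): partner 1 can get 245.28 next round, worth 0.76 × 245.28 = 186.4128 now, so partner 2 offers 186.4128, keeping 113.5872.
So by rejecting in round 1, partner 2 gets 113.5872 next round, worth 0.76 × 113.5872 = 86.326272 now.
Offer 58 < 86.326272, so partner 2 rejects.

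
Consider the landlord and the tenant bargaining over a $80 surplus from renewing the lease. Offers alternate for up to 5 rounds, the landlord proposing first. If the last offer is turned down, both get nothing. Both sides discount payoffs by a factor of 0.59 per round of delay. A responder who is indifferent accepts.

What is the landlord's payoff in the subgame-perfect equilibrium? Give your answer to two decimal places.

53.91

Round 5 (the landlord proposes): rejection yields 0 for the tenant; the landlord offers 0 and keeps 80.
Round 4 (the tenant proposes): the landlord can get 80 next round, worth 0.59 × 80 = 47.2 now, so the tenant offers 47.2, keeping 32.8.
Round 3 (the landlord proposes): the tenant can get 32.8 next round, worth 0.59 × 32.8 = 19.352 now, so the landlord offers 19.352, keeping 60.648.
Round 2 (the tenant proposes): the landlord can get 60.648 next round, worth 0.59 × 60.648 = 35.78232 now; the tenant offers that and keeps 44.21768.
Round 1 (the landlord proposes): the tenant can get 44.21768 next round, worth 0.59 × 44.21768 = 26.0884312 now; the landlord offers that and keeps 53.9115688.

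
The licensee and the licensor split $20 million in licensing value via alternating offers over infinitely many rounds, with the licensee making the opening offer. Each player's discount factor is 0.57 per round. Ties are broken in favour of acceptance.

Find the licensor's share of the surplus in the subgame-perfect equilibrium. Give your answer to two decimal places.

7.26

Let x be the licensee's share when the licensee proposes and y be the licensor's share when the licensor proposes.
The licensor accepts iff offered ≥ 0.57·y, so x = 20 − 0.57y. Symmetrically y = 20 − 0.57x.
Substituting: x = 20 − 0.57(20 − 0.57x), giving x(1 − 0.57·0.57) = 20(1 − 0.57).
So x = 20 × 0.43 / 0.6751 ≈ 12.7389, and the licensor receives 20 − x ≈ 7.2611.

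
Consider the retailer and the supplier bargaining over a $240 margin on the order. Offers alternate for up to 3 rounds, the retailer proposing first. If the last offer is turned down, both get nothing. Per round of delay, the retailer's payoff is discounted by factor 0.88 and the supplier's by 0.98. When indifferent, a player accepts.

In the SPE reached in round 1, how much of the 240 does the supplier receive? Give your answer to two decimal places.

28.22

By backward induction:
Round 3 (the retailer proposes): the supplier will accept anything ≥ 0, so the retailer offers 0 and keeps 240.
Round 2 (the supplier proposes): the retailer can get 240 next round, worth 0.88 × 240 = 211.2 now, so the supplier offers 211.2, keeping 28.8.
Round 1 (the retailer proposes): the supplier can get 28.8 next round, worth 0.98 × 28.8 = 28.224 now, so the retailer offers 28.224, keeping 211.776.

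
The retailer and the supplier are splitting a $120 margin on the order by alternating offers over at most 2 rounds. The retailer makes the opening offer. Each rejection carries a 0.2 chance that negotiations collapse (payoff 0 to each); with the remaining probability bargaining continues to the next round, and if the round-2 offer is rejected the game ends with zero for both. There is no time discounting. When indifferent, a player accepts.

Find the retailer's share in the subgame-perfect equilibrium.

By backward induction:
Round 2 (the supplier proposes): rejection yields 0 for the retailer; the supplier offers 0 and keeps 120.
Round 1 (the retailer proposes): rejecting gives the supplier an expected 0.8 × 120 = 96; the retailer offers that and keeps 24.

24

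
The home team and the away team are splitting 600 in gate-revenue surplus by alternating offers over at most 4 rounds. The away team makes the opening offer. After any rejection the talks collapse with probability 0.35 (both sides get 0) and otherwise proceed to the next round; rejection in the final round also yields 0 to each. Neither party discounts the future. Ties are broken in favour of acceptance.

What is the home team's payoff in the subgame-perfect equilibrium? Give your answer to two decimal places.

By backward induction:
Round 4 (the home team proposes): the away team will accept anything ≥ 0, so the home team offers 0 and keeps 600.
Round 3 (the away team proposes): rejecting gives the home team an expected 0.65 × 600 = 390; the away team offers that and keeps 210.
Round 2 (the home team proposes): rejecting gives the away team an expected 0.65 × 210 = 136.5; the home team offers that and keeps 463.5.
Round 1 (the away team proposes): rejecting gives the home team an expected 0.65 × 463.5 = 301.275; the away team offers that and keeps 298.725.

301.28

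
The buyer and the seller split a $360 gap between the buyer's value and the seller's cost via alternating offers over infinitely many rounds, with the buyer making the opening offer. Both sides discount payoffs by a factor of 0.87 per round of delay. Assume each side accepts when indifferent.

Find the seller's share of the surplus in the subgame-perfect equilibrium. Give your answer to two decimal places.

167.49

In a stationary SPE each proposer offers the other exactly their discounted continuation value.
If the buyer keeps x when proposing and the seller keeps y when proposing, then x = 360 − 0.87y and y = 360 − 0.87x.
Solving: x = 360(1 − 0.87) / (1 − 0.87·0.87) = 46.8 / 0.2431 ≈ 192.5134.
The seller gets 360 − 192.5134 ≈ 167.4866.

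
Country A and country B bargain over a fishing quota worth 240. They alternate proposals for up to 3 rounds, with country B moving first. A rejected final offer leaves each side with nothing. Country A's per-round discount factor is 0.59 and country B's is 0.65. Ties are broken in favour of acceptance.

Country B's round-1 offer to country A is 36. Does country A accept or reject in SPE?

Round 3 (country B proposes): country A will accept anything ≥ 0, so country B offers 0 and keeps 240.
Round 2 (country A proposes): country B can get 240 next round, worth 0.65 × 240 = 156 now. Country A offers 156 and keeps 240 − 156 = 84.
So by rejecting in round 1, country A gets 84 next round, worth 0.59 × 84 = 49.56 now.
Offer 36 < 49.56, so country A rejects.

Reject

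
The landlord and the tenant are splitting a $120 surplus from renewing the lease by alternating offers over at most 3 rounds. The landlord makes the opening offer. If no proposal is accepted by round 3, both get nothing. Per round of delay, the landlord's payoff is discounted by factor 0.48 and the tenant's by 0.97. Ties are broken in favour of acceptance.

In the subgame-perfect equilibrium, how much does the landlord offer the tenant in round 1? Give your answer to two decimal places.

60.53

Round 3 (the landlord proposes): the tenant will accept anything ≥ 0, so the landlord offers 0 and keeps 120.
Round 2 (the tenant proposes): the landlord can get 120 next round, worth 0.48 × 120 = 57.6 now, so the tenant offers 57.6, keeping 62.4.
Round 1 (the landlord proposes): the tenant can get 62.4 next round, worth 0.97 × 62.4 = 60.528 now; the landlord offers that and keeps 59.472.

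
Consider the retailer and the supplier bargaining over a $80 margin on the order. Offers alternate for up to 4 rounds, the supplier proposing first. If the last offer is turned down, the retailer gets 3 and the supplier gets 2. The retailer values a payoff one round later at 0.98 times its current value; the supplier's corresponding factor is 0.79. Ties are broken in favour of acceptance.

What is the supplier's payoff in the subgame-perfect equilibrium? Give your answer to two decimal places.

4.36

Round 4 (the retailer proposes): the supplier gets 2 if talks fail, so the retailer offers 2 and keeps 78.
Round 3 (the supplier proposes): the retailer can get 78 next round, worth 0.98 × 78 = 76.44 now; the supplier offers that and keeps 3.56.
Round 2 (the retailer proposes): the supplier can get 3.56 next round, worth 0.79 × 3.56 = 2.8124 now, so the retailer offers 2.8124, keeping 77.1876.
Round 1 (the supplier proposes): the retailer can get 77.1876 next round, worth 0.98 × 77.1876 = 75.643848 now, so the supplier offers 75.643848, keeping 4.356152.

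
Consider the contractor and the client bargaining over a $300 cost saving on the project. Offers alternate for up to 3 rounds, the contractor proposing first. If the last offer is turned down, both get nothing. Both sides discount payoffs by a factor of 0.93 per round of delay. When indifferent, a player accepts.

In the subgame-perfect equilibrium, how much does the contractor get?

Round 3 (the contractor proposes): the client will accept anything ≥ 0, so the contractor offers 0 and keeps 300.
Round 2 (the client proposes): the contractor can get 300 next round, worth 0.93 × 300 = 279 now; the client offers that and keeps 21.
Round 1 (the contractor proposes): the client can get 21 next round, worth 0.93 × 21 = 19.53 now; the contractor offers that and keeps 280.47.

280.47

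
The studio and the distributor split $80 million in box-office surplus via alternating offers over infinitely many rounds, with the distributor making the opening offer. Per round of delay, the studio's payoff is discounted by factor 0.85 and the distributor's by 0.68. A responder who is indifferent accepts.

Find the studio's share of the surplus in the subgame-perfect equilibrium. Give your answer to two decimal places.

Let x be the distributor's share when the distributor proposes and y be the studio's share when the studio proposes.
The studio accepts iff offered ≥ 0.85·y, so x = 80 − 0.85y. Symmetrically y = 80 − 0.68x.
Substituting: x = 80 − 0.85(80 − 0.68x), giving x(1 − 0.68·0.85) = 80(1 − 0.85).
So x = 80 × 0.15 / 0.422 ≈ 28.4360, and the studio receives 80 − x ≈ 51.5640.

51.56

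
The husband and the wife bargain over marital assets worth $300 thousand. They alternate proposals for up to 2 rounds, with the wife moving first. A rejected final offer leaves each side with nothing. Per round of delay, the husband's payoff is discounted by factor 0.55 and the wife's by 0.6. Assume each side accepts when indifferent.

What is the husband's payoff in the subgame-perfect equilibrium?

165

Round 2 (the husband proposes): the wife will accept anything ≥ 0, so the husband offers 0 and keeps 300.
Round 1 (the wife proposes): the husband can get 300 next round, worth 0.55 × 300 = 165 now. The wife offers 165 and keeps 300 − 165 = 135.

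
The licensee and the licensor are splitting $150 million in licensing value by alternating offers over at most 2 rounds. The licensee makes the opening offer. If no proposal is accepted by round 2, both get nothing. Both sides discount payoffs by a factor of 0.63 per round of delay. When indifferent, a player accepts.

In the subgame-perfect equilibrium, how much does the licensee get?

55.5

Round 2 (the licensor proposes): the licensee will accept anything ≥ 0, so the licensor offers 0 and keeps 150.
Round 1 (the licensee proposes): the licensor can get 150 next round, worth 0.63 × 150 = 94.5 now, so the licensee offers 94.5, keeping 55.5.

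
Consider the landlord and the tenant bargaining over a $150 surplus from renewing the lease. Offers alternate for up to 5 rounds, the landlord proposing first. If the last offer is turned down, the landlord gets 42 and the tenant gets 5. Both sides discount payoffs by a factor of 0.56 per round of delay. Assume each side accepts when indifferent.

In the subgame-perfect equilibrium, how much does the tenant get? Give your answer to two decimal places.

49.04

Round 5 (the landlord proposes): the tenant gets 5 if talks fail, so the landlord offers 5 and keeps 145.
Round 4 (the tenant proposes): the landlord can get 145 next round, worth 0.56 × 145 = 81.2 now; the tenant offers that and keeps 68.8.
Round 3 (the landlord proposes): the tenant can get 68.8 next round, worth 0.56 × 68.8 = 38.528 now, so the landlord offers 38.528, keeping 111.472.
Round 2 (the tenant proposes): the landlord can get 111.472 next round, worth 0.56 × 111.472 = 62.42432 now. The tenant offers 62.42432 and keeps 150 − 62.42432 = 87.57568.
Round 1 (the landlord proposes): the tenant can get 87.57568 next round, worth 0.56 × 87.57568 = 49.0423808 now, so the landlord offers 49.0423808, keeping 100.9576192.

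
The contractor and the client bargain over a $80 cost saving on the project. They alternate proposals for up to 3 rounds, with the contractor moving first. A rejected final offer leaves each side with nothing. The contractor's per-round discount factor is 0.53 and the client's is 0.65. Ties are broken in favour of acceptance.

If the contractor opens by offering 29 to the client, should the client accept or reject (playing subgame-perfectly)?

Round 3 (the contractor proposes): the client will accept anything ≥ 0, so the contractor offers 0 and keeps 80.
Round 2 (the client proposes): the contractor can get 80 next round, worth 0.53 × 80 = 42.4 now. The client offers 42.4 and keeps 80 − 42.4 = 37.6.
So by rejecting in round 1, the client gets 37.6 next round, worth 0.65 × 37.6 = 24.44 now.
Offer 29 ≥ 24.44, so the client accepts.

Accept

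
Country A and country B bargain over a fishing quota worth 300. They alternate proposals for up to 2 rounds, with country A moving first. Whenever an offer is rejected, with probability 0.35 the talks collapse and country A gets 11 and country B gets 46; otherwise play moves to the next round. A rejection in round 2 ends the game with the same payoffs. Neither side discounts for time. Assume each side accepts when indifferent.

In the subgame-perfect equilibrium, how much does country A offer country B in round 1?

Round 2 (country B proposes): country A gets 11 if talks fail, so country B offers 11 and keeps 289.
Round 1 (country A proposes): rejecting gives country B an expected 0.65 × 289 + 0.35 × 46 = 203.95. Country A offers 203.95 and keeps 300 − 203.95 = 96.05.

203.95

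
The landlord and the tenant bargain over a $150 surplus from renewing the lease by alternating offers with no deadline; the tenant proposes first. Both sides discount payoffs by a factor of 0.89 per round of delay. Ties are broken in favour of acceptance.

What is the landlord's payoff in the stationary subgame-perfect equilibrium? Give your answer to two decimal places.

70.63

Let x be the tenant's share when the tenant proposes and y be the landlord's share when the landlord proposes.
The landlord accepts iff offered ≥ 0.89·y, so x = 150 − 0.89y. Symmetrically y = 150 − 0.89x.
Substituting: x = 150 − 0.89(150 − 0.89x), giving x(1 − 0.89·0.89) = 150(1 − 0.89).
So x = 150 × 0.11 / 0.2079 ≈ 79.3651, and the landlord receives 150 − x ≈ 70.6349.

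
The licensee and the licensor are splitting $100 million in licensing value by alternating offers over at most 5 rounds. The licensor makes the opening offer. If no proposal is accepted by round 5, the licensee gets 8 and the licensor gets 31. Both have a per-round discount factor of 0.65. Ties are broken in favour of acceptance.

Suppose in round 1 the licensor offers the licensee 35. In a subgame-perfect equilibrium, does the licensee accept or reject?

Round 5 (the licensor proposes): the licensee gets 8 if talks fail, so the licensor offers 8 and keeps 92.
Round 4 (the licensee proposes): the licensor can get 92 next round, worth 0.65 × 92 = 59.8 now, so the licensee offers 59.8, keeping 40.2.
Round 3 (the licensor proposes): the licensee can get 40.2 next round, worth 0.65 × 40.2 = 26.13 now. The licensor offers 26.13 and keeps 100 − 26.13 = 73.87.
Round 2 (the licensee proposes): the licensor can get 73.87 next round, worth 0.65 × 73.87 = 48.0155 now, so the licensee offers 48.0155, keeping 51.9845.
So by rejecting in round 1, the licensee gets 51.9845 next round, worth 0.65 × 51.9845 = 33.789925 now.
Offer 35 ≥ 33.789925, so the licensee accepts.

Accept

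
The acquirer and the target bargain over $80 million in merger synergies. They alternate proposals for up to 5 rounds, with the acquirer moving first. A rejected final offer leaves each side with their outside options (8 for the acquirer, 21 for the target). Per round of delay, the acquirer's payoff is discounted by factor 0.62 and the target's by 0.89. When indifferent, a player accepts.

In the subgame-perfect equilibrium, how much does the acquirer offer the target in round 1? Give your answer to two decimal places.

Round 5 (the acquirer proposes): the target gets 21 if talks fail, so the acquirer offers 21 and keeps 59.
Round 4 (the target proposes): the acquirer can get 59 next round, worth 0.62 × 59 = 36.58 now; the target offers that and keeps 43.42.
Round 3 (the acquirer proposes): the target can get 43.42 next round, worth 0.89 × 43.42 = 38.6438 now, so the acquirer offers 38.6438, keeping 41.3562.
Round 2 (the target proposes): the acquirer can get 41.3562 next round, worth 0.62 × 41.3562 = 25.640844 now, so the target offers 25.640844, keeping 54.359156.
Round 1 (the acquirer proposes): the target can get 54.359156 next round, worth 0.89 × 54.359156 = 48.37964884 now, so the acquirer offers 48.37964884, keeping 31.62035116.

48.38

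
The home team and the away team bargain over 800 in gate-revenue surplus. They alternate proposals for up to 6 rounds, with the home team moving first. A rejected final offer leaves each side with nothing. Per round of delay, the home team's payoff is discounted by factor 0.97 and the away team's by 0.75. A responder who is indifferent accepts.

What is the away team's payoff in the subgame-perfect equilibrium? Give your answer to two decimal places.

By backward induction:
Round 6 (the away team proposes): rejection yields 0 for the home team; the away team offers 0 and keeps 800.
Round 5 (the home team proposes): the away team can get 800 next round, worth 0.75 × 800 = 600 now. The home team offers 600 and keeps 800 − 600 = 200.
Round 4 (the away team proposes): the home team can get 200 next round, worth 0.97 × 200 = 194 now. The away team offers 194 and keeps 800 − 194 = 606.
Round 3 (the home team proposes): the away team can get 606 next round, worth 0.75 × 606 = 454.5 now. The home team offers 454.5 and keeps 800 − 454.5 = 345.5.
Round 2 (the away team proposes): the home team can get 345.5 next round, worth 0.97 × 345.5 = 335.135 now, so the away team offers 335.135, keeping 464.865.
Round 1 (the home team proposes): the away team can get 464.865 next round, worth 0.75 × 464.865 = 348.64875 now, so the home team offers 348.64875, keeping 451.35125.

348.65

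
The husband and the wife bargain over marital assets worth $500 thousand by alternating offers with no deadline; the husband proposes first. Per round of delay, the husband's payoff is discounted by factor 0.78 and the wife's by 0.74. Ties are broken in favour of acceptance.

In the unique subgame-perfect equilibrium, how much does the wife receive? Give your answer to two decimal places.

192.53

When the husband proposes, the wife accepts any offer worth at least 0.74 times what the wife would get by proposing next round; and vice versa.
This gives x = 500 − 0.74y and y = 500 − 0.78x, where x and y are each side's share when it proposes.
Hence (1 − 0.74·0.78)x = 500(1 − 0.74), i.e. 0.4228·x = 130.
x ≈ 307.4740; the wife's share is 500 − x ≈ 192.5260.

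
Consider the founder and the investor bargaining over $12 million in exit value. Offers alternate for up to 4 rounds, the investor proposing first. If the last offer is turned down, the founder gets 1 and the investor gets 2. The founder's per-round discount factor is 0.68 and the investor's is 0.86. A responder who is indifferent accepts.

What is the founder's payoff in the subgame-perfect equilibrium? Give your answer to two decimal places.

5.12

Round 4 (the founder proposes): the investor gets 2 if talks fail, so the founder offers 2 and keeps 10.
Round 3 (the investor proposes): the founder can get 10 next round, worth 0.68 × 10 = 6.8 now. The investor offers 6.8 and keeps 12 − 6.8 = 5.2.
Round 2 (the founder proposes): the investor can get 5.2 next round, worth 0.86 × 5.2 = 4.472 now. The founder offers 4.472 and keeps 12 − 4.472 = 7.528.
Round 1 (the investor proposes): the founder can get 7.528 next round, worth 0.68 × 7.528 = 5.11904 now; the investor offers that and keeps 6.88096.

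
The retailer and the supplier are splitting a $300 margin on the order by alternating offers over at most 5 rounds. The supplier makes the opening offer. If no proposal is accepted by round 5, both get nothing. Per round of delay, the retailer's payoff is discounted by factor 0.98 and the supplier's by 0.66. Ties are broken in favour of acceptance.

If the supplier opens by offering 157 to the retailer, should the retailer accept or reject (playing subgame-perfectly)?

Reject

Round 5 (the supplier proposes): rejection yields 0 for the retailer; the supplier offers 0 and keeps 300.
Round 4 (the retailer proposes): the supplier can get 300 next round, worth 0.66 × 300 = 198 now; the retailer offers that and keeps 102.
Round 3 (the supplier proposes): the retailer can get 102 next round, worth 0.98 × 102 = 99.96 now. The supplier offers 99.96 and keeps 300 − 99.96 = 200.04.
Round 2 (the retailer proposes): the supplier can get 200.04 next round, worth 0.66 × 200.04 = 132.0264 now; the retailer offers that and keeps 167.9736.
So by rejecting in round 1, the retailer gets 167.9736 next round, worth 0.98 × 167.9736 = 164.614128 now.
Offer 157 < 164.614128, so the retailer rejects.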